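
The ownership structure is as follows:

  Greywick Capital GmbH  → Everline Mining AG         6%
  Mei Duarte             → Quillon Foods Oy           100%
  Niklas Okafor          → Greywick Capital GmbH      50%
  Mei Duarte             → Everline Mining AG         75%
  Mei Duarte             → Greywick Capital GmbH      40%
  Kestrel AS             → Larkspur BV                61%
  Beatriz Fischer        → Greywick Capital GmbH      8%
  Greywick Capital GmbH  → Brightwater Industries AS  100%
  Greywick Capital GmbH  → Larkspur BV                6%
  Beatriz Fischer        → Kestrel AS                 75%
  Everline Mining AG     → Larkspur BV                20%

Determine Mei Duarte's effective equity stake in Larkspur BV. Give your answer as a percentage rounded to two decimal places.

17.88%

Mei reaches Larkspur along 3 paths.
Via Greywick: 40% × 6% = 2.4%.
Via Greywick → Everline: 40% × 6% × 20% = 0.48%.
Via Everline: 75% × 20% = 15%.
Total: 2.4% + 0.48% + 15% = 17.88%.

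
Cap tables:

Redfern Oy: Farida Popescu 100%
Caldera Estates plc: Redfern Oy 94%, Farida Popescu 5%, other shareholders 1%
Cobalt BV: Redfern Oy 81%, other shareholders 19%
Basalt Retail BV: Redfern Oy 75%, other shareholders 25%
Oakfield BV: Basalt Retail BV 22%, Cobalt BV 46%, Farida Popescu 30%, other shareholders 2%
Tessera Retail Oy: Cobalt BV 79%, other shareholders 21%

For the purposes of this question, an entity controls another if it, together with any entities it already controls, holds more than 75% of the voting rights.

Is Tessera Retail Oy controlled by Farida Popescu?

Yes

Farida holds 100% of Redfern, so Farida controls Redfern.
Redfern holds 81% of Cobalt, so Farida controls Cobalt.
Cobalt holds 79% of Tessera, so Farida controls Tessera.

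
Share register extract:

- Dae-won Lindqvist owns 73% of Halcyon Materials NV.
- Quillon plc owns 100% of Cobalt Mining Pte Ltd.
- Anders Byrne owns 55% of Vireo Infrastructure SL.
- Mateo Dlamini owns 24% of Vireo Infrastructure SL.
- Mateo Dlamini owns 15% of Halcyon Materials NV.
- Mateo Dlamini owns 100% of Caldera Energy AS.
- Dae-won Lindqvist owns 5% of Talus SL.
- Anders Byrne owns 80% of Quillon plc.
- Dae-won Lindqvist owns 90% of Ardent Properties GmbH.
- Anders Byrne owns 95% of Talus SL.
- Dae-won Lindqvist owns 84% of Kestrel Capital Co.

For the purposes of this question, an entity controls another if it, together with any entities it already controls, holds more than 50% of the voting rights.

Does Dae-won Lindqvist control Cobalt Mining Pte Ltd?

Dae-won holds 73% of Halcyon, so Dae-won controls Halcyon.
Dae-won holds 84% of Kestrel, so Dae-won controls Kestrel.
Dae-won holds 90% of Ardent, so Dae-won controls Ardent.
Neither Dae-won nor any entity Dae-won controls holds any voting interest in Cobalt.
So Dae-won does not control Cobalt.

No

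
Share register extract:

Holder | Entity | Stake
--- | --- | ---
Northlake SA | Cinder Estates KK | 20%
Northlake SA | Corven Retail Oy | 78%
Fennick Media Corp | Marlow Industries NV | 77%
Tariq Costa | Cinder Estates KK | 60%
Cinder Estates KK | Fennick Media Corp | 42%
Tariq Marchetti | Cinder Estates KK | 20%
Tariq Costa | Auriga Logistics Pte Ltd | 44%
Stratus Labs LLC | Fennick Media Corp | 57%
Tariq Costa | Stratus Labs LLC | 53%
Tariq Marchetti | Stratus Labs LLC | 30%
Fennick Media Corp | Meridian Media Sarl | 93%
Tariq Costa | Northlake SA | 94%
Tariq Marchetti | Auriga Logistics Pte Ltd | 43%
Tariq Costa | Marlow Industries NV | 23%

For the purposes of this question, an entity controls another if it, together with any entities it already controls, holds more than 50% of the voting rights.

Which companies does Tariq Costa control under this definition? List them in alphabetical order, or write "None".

Tariq Costa holds 94% of Northlake, so Tariq Costa controls Northlake.
Northlake and Tariq Costa together hold 20% + 60% = 80% of Cinder, so Tariq Costa controls Cinder.
Tariq Costa holds 53% of Stratus, so Tariq Costa controls Stratus.
Cinder and Stratus together hold 42% + 57% = 99% of Fennick, so Tariq Costa controls Fennick.
Fennick holds 93% of Meridian, so Tariq Costa controls Meridian.
Fennick and Tariq Costa together hold 77% + 23% = 100% of Marlow, so Tariq Costa controls Marlow.
Northlake holds 78% of Corven, so Tariq Costa controls Corven.
No other company's threshold is met.

Cinder Estates KK, Corven Retail Oy, Fennick Media Corp, Marlow Industries NV, Meridian Media Sarl, Northlake SA, Stratus Labs LLC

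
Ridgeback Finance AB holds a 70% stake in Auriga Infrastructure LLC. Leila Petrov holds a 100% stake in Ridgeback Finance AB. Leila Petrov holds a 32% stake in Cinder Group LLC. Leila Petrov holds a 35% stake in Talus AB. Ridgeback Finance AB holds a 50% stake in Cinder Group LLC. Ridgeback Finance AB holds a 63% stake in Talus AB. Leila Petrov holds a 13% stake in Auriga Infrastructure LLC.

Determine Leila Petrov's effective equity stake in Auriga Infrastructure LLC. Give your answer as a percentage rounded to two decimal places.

83.00%

Leila reaches Auriga along 2 paths.
Direct stake: 13% = 13%.
Via Ridgeback: 100% × 70% = 70%.
Total: 13% + 70% = 83%.
Rounded: 83.00%.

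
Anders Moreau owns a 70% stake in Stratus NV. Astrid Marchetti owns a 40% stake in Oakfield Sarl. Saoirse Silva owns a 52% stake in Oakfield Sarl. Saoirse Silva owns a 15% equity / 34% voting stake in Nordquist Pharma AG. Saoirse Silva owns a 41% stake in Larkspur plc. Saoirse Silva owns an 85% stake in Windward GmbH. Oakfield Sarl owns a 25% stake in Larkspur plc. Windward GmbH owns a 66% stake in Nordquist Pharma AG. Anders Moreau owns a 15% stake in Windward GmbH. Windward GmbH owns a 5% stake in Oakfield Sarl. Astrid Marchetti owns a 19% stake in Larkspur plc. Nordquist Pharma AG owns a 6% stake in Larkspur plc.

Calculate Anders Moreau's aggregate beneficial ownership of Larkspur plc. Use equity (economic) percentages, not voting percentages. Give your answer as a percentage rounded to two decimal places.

Anders reaches Larkspur along 2 paths.
Via Windward → Nordquist: 15% × 66% × 6% = 0.594%.
Via Windward → Oakfield: 15% × 5% × 25% = 0.1875%.
Total: 0.594% + 0.1875% = 0.7815%.
Rounded: 0.78%.

0.78%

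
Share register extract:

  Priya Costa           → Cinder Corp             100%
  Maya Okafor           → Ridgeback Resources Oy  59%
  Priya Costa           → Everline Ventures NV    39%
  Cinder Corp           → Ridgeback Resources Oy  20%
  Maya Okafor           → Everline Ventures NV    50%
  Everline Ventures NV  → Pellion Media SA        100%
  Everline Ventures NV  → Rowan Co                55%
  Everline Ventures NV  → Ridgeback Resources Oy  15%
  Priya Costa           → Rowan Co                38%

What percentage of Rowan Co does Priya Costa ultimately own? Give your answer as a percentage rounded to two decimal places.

59.45%

Priya reaches Rowan along 2 paths.
Direct stake: 38% = 38%.
Via Everline: 39% × 55% = 21.45%.
Total: 38% + 21.45% = 59.45%.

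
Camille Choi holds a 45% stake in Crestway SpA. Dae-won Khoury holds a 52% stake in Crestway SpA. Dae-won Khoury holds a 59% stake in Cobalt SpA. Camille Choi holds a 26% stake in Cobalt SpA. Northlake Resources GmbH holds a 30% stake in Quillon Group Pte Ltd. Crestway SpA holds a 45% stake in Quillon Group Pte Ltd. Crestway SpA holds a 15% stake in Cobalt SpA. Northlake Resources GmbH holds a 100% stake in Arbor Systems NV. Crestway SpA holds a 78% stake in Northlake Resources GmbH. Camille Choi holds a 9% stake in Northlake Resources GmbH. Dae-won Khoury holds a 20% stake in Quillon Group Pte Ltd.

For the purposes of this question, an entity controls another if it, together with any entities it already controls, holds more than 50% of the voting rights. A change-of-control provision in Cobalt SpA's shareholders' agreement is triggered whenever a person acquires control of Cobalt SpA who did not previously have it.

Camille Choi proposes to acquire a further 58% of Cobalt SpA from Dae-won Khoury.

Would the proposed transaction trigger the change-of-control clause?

The purchase adds only to Camille's holdings (Dae-won's stake shrinks), so Camille is the only person who could newly come to control Cobalt.
Camille's largest direct stake is 45% in Crestway, which does not meet the threshold, so Camille controls no company.
In Cobalt, Camille's side holds only 26%, not > 50%.
So before the transaction, Camille does not control Cobalt.
After the purchase, Camille's direct stake in Cobalt rises to 26% + 58% = 84%, and Dae-won's stake falls to 1%.
Camille holds 84% of Cobalt, so Camille controls Cobalt.
Camille did not control Cobalt before and does after, so the clause is triggered.

Yes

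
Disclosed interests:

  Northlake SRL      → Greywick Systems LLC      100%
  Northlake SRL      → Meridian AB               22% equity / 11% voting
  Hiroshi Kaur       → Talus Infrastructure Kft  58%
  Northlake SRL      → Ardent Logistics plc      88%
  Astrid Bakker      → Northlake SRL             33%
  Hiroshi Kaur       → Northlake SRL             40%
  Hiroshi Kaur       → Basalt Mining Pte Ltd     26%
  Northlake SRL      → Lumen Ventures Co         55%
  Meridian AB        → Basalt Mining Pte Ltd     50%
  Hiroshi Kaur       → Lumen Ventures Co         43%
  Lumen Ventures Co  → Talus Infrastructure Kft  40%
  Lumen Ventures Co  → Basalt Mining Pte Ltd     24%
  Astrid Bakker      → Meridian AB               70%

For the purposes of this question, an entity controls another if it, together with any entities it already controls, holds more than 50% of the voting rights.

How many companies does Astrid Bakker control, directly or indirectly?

Astrid holds 70% of Meridian, so Astrid controls Meridian.
No other company's threshold is met.
Astrid controls 1 company.

1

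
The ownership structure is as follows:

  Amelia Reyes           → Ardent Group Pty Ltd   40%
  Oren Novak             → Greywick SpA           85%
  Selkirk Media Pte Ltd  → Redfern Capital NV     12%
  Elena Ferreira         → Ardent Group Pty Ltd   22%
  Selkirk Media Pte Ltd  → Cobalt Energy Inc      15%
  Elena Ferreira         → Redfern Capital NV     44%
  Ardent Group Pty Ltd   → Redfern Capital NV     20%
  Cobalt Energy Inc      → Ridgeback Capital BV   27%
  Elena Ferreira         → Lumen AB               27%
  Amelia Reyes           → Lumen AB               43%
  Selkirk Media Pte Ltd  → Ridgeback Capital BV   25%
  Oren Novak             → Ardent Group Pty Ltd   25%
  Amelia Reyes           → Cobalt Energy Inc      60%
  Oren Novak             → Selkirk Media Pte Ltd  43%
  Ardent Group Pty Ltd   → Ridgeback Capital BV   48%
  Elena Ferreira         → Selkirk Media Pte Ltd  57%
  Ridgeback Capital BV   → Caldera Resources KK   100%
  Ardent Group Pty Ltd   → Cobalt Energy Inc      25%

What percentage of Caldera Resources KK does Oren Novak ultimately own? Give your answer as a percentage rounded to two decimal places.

Oren reaches Caldera along 4 paths.
Via Ardent → Ridgeback: 25% × 48% × 100% = 12%.
Via Selkirk → Ridgeback: 43% × 25% × 100% = 10.75%.
Via Ardent → Cobalt → Ridgeback: 25% × 25% × 27% × 100% = 1.6875%.
Via Selkirk → Cobalt → Ridgeback: 43% × 15% × 27% × 100% = 1.7415%.
Total: 12% + 10.75% + 1.6875% + 1.7415% = 26.179%.
Rounded: 26.18%.

26.18%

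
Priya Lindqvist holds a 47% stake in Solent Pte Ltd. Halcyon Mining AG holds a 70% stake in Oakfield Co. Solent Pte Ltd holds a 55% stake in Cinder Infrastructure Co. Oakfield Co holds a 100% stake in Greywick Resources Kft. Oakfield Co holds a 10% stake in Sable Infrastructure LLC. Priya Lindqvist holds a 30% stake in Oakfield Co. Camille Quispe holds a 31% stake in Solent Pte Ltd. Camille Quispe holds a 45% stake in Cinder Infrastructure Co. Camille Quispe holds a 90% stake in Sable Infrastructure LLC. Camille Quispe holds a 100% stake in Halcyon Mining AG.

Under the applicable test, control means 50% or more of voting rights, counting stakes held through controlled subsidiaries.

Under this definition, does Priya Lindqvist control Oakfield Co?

Priya's largest direct stake is 47% in Solent, which does not meet the threshold, so Priya controls no company.
In Oakfield, Priya's side holds only 30%, not ≥ 50%.
So Priya does not control Oakfield.

No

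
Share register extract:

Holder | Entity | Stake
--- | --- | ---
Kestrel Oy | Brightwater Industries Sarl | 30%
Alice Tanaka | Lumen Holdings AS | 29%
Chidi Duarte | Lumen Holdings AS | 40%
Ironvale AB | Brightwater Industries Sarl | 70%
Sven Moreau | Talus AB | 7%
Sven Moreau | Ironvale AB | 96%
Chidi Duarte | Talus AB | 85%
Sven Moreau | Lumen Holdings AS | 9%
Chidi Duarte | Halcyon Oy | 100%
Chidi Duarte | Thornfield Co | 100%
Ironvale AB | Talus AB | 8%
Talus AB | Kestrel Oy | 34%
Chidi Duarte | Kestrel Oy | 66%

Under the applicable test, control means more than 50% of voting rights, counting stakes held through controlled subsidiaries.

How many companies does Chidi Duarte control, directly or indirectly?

4

Chidi holds 100% of Halcyon, so Chidi controls Halcyon.
Chidi holds 85% of Talus, so Chidi controls Talus.
Talus and Chidi together hold 34% + 66% = 100% of Kestrel, so Chidi controls Kestrel.
Chidi holds 100% of Thornfield, so Chidi controls Thornfield.
No other company's threshold is met.
Chidi controls 4 companies.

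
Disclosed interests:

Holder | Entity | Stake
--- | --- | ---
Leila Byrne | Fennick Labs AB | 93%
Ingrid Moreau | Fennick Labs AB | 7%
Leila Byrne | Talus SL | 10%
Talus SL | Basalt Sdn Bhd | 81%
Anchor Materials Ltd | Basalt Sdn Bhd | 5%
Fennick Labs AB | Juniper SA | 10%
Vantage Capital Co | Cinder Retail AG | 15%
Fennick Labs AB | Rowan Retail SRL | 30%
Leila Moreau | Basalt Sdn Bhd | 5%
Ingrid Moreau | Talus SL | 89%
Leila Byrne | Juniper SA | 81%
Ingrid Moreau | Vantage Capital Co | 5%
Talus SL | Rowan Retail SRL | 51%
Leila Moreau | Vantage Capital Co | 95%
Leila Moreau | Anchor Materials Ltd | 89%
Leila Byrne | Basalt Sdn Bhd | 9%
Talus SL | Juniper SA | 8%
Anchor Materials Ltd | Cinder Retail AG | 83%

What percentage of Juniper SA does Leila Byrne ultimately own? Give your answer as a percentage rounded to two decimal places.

Leila Byrne reaches Juniper along 3 paths.
Direct stake: 81% = 81%.
Via Fennick: 93% × 10% = 9.3%.
Via Talus: 10% × 8% = 0.8%.
Total: 81% + 9.3% + 0.8% = 91.1%.
Rounded: 91.10%.

91.10%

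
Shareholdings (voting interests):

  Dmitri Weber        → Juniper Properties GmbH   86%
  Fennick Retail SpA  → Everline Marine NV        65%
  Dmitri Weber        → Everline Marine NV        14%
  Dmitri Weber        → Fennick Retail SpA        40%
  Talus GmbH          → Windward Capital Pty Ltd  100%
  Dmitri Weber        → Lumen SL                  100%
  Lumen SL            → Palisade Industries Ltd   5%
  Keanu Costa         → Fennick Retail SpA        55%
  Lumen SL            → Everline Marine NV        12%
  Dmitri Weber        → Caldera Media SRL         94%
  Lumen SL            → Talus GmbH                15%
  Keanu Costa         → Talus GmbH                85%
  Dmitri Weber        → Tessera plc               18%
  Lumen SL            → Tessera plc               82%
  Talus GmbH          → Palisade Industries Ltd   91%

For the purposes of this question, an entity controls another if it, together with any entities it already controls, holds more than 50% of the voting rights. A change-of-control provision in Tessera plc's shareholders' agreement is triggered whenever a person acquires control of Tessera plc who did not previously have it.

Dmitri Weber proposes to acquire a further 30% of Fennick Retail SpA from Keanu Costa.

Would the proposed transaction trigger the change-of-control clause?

No

The purchase adds only to Dmitri's holdings (Keanu's stake shrinks), so Dmitri is the only person who could newly come to control Tessera.
Dmitri holds 100% of Lumen, so Dmitri controls Lumen.
Dmitri and Lumen together hold 18% + 82% = 100% of Tessera, so Dmitri controls Tessera.
So Dmitri already controls Tessera before the transaction.
After the purchase, Dmitri's direct stake in Fennick rises to 40% + 30% = 70%, and Keanu's stake falls to 25%.
Dmitri controlled Tessera already, so this is not a new person acquiring control; every other person's position is unchanged or reduced.
No new person acquires control, so the clause is not triggered.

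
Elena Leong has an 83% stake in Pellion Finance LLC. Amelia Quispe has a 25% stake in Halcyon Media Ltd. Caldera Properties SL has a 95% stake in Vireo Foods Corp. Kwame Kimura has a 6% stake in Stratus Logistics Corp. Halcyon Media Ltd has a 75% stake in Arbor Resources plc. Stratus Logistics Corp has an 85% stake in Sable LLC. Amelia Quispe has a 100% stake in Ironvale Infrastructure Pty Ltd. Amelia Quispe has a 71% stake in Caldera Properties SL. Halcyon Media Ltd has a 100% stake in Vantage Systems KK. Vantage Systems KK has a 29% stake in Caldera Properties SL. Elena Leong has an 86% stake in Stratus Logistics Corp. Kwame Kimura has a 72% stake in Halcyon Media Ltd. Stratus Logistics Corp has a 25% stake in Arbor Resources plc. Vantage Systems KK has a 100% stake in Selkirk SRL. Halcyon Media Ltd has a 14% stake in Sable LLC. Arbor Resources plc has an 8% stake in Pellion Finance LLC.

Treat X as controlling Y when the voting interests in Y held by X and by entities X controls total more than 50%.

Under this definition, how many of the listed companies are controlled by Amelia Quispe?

3

Amelia holds 100% of Ironvale, so Amelia controls Ironvale.
Amelia holds 71% of Caldera, so Amelia controls Caldera.
Caldera holds 95% of Vireo, so Amelia controls Vireo.
No other company's threshold is met.
Amelia controls 3 companies.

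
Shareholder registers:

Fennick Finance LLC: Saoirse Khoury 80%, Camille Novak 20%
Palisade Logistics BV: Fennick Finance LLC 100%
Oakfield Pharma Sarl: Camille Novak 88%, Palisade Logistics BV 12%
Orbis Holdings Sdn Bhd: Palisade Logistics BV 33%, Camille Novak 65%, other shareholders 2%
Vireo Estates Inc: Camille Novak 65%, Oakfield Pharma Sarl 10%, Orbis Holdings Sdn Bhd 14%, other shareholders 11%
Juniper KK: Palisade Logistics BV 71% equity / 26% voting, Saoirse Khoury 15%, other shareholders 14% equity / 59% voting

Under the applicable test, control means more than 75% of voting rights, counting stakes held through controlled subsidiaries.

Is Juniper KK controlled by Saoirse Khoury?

No

Saoirse holds 80% of Fennick, so Saoirse controls Fennick.
Fennick holds 100% of Palisade, so Saoirse controls Palisade.
In Juniper, Saoirse's side holds only 26% + 15% = 41%, not > 75%.
So Saoirse does not control Juniper.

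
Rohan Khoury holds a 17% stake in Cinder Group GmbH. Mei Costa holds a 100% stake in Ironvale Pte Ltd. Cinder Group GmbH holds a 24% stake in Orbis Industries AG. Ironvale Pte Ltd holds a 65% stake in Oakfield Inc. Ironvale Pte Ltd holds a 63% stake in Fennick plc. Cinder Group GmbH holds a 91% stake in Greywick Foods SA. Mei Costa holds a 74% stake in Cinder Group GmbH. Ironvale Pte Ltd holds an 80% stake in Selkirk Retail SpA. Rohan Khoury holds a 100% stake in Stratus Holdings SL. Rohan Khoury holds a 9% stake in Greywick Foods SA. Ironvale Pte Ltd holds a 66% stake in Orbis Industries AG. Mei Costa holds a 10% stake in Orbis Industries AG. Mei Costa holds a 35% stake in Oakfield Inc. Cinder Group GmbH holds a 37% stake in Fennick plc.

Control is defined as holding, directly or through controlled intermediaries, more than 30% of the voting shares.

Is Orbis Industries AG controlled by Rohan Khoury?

No

Rohan holds 100% of Stratus, so Rohan controls Stratus.
Neither Rohan nor any entity Rohan controls holds any voting interest in Orbis.
So Rohan does not control Orbis.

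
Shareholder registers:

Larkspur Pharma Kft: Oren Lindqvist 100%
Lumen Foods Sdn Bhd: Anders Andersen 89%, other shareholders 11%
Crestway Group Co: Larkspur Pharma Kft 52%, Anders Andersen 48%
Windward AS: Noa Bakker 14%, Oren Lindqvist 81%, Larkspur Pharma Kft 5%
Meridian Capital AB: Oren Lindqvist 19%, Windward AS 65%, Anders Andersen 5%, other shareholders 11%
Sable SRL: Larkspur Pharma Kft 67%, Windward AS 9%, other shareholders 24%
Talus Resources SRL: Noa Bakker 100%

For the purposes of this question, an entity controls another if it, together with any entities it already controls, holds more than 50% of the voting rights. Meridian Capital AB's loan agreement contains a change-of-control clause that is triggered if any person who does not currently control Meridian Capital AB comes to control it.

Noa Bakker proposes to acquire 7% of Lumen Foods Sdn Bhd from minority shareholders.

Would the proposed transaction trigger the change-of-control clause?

The purchase changes only Noa's holdings, so Noa is the only person who could newly come to control Meridian.
Noa holds 100% of Talus, so Noa controls Talus.
Neither Noa nor any entity Noa controls holds any voting interest in Meridian.
So before the transaction, Noa does not control Meridian.
After the purchase, Noa holds 7% of Lumen directly.
Noa's side now holds 7% of Lumen, not > 50%, so Noa still does not control Lumen.
After the transaction, neither Noa nor any entity Noa controls holds a voting interest in Meridian, so Noa still does not control it.
No new person acquires control, so the clause is not triggered.

No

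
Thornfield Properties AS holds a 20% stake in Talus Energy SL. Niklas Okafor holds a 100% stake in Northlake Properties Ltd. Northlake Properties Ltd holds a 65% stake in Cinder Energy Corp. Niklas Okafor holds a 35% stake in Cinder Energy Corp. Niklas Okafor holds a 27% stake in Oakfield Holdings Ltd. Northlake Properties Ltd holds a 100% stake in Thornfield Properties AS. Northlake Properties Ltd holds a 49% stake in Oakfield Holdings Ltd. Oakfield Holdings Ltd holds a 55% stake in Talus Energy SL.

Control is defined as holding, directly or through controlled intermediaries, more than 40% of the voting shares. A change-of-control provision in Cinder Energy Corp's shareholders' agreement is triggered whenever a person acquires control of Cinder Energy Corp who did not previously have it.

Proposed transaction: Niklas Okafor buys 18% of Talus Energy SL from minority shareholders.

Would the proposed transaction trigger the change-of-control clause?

No

The purchase changes only Niklas's holdings, so Niklas is the only person who could newly come to control Cinder.
Niklas holds 100% of Northlake, so Niklas controls Northlake.
Niklas and Northlake together hold 35% + 65% = 100% of Cinder, so Niklas controls Cinder.
So Niklas already controls Cinder before the transaction.
After the purchase, Niklas holds 18% of Talus directly.
Niklas controlled Cinder already, so this is not a new person acquiring control; every other person's position is unchanged or reduced.
No new person acquires control, so the clause is not triggered.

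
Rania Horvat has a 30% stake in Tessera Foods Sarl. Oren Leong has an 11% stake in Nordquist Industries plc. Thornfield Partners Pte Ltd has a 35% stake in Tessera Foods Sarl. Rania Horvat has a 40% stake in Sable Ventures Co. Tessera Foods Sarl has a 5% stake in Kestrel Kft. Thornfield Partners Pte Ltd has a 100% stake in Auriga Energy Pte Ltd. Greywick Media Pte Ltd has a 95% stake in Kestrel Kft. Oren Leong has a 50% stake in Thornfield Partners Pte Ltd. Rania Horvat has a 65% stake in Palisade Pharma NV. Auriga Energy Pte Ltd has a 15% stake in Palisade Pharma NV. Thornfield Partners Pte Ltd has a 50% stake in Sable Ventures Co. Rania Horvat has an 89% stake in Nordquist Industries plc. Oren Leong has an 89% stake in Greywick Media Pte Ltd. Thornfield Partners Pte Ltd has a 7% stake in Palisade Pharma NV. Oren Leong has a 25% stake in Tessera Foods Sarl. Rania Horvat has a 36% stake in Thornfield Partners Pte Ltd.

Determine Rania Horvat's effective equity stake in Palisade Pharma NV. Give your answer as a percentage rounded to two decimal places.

72.92%

Rania reaches Palisade along 3 paths.
Direct stake: 65% = 65%.
Via Thornfield → Auriga: 36% × 100% × 15% = 5.4%.
Via Thornfield: 36% × 7% = 2.52%.
Total: 65% + 5.4% + 2.52% = 72.92%.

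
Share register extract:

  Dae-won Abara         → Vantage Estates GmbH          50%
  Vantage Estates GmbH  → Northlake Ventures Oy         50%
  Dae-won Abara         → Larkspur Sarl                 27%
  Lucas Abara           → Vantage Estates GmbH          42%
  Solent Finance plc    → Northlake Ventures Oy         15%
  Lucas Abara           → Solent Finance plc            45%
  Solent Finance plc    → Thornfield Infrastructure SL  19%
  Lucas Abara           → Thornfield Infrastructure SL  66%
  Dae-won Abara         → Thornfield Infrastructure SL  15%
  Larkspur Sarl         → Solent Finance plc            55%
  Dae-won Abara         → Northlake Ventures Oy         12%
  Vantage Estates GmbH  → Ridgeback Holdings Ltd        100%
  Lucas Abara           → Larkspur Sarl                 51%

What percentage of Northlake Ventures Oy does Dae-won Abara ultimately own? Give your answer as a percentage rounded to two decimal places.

Dae-won reaches Northlake along 3 paths.
Via Vantage: 50% × 50% = 25%.
Via Larkspur → Solent: 27% × 55% × 15% = 2.2275%.
Direct stake: 12% = 12%.
Total: 25% + 2.2275% + 12% = 39.2275%.
Rounded: 39.23%.

39.23%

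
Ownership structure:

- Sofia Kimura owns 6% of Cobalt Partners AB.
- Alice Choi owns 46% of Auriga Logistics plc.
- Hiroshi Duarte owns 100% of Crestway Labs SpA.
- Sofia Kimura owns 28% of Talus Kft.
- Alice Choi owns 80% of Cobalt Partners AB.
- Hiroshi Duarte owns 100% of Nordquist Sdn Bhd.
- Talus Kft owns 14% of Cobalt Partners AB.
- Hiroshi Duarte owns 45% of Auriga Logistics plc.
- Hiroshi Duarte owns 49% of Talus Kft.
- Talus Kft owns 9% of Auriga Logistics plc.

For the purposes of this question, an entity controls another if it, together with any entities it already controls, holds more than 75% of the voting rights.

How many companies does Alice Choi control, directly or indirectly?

Alice holds 80% of Cobalt, so Alice controls Cobalt.
No other company's threshold is met.
Alice controls 1 company.

1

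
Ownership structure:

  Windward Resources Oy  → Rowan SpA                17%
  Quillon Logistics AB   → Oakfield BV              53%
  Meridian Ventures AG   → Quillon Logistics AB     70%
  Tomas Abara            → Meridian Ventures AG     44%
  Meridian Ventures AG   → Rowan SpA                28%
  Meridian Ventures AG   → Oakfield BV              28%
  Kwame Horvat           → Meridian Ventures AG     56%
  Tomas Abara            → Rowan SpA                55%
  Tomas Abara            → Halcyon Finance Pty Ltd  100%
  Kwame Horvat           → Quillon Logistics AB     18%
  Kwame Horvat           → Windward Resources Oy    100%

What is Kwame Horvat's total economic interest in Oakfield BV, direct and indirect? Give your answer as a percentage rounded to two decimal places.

46.00%

Kwame reaches Oakfield along 3 paths.
Via Meridian → Quillon: 56% × 70% × 53% = 20.776%.
Via Quillon: 18% × 53% = 9.54%.
Via Meridian: 56% × 28% = 15.68%.
Total: 20.776% + 9.54% + 15.68% = 45.996%.
Rounded: 46.00%.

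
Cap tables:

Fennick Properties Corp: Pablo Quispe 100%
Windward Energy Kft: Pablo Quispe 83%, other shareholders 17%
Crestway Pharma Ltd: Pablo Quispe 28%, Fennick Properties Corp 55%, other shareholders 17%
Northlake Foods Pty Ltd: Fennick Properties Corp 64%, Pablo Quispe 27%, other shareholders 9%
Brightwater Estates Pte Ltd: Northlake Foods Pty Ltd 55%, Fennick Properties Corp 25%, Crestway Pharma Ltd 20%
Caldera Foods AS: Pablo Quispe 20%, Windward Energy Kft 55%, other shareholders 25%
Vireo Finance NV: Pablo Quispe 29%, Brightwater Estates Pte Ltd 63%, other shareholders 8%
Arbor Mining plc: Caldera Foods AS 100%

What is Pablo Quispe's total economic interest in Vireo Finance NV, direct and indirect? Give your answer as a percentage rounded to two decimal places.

Pablo reaches Vireo along 6 paths.
Direct stake: 29% = 29%.
Via Fennick → Northlake → Brightwater: 100% × 64% × 55% × 63% = 22.176%.
Via Northlake → Brightwater: 27% × 55% × 63% = 9.3555%.
Via Fennick → Brightwater: 100% × 25% × 63% = 15.75%.
Via Crestway → Brightwater: 28% × 20% × 63% = 3.528%.
Via Fennick → Crestway → Brightwater: 100% × 55% × 20% × 63% = 6.93%.
Total: 29% + 22.176% + 9.3555% + 15.75% + 3.528% + 6.93% = 86.7395%.
Rounded: 86.74%.

86.74%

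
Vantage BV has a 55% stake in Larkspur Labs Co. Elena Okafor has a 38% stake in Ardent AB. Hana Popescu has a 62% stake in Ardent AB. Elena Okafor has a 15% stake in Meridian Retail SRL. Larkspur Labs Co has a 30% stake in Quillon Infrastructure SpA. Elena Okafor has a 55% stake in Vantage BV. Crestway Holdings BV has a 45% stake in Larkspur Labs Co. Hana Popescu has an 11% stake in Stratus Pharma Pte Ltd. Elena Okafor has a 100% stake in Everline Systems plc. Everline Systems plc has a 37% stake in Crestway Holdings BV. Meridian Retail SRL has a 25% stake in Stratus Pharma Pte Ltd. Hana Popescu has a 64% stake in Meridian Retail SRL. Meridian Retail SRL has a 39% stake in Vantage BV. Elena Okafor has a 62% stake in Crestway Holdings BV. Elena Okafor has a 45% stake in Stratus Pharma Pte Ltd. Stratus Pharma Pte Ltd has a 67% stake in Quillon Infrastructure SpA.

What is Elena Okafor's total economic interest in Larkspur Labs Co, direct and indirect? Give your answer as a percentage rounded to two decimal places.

Elena reaches Larkspur along 4 paths.
Via Meridian → Vantage: 15% × 39% × 55% = 3.2175%.
Via Vantage: 55% × 55% = 30.25%.
Via Crestway: 62% × 45% = 27.9%.
Via Everline → Crestway: 100% × 37% × 45% = 16.65%.
Total: 3.2175% + 30.25% + 27.9% + 16.65% = 78.0175%.
Rounded: 78.02%.

78.02%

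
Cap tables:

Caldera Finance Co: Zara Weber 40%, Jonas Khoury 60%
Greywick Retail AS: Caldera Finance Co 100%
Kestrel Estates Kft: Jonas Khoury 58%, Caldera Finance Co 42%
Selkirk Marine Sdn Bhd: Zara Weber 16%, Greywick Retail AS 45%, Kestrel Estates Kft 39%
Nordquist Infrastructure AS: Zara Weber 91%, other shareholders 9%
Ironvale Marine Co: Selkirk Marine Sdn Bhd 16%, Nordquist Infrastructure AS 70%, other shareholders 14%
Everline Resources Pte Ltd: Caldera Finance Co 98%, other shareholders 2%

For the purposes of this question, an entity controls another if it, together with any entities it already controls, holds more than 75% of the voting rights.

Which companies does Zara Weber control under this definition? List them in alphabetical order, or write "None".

Zara holds 91% of Nordquist, so Zara controls Nordquist.
No other company's threshold is met.

Nordquist Infrastructure AS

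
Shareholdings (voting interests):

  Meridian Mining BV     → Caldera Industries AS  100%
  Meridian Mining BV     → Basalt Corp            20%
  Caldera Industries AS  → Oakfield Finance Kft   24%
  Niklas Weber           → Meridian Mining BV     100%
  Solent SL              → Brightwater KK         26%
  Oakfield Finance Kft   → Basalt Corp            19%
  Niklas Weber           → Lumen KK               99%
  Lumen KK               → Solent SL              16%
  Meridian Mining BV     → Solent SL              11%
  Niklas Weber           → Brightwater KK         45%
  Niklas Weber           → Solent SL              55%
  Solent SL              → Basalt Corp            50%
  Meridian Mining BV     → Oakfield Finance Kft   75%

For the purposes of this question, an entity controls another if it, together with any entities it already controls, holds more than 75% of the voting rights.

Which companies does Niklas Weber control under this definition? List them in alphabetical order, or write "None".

Niklas holds 100% of Meridian, so Niklas controls Meridian.
Niklas holds 99% of Lumen, so Niklas controls Lumen.
Niklas and Lumen and Meridian together hold 55% + 16% + 11% = 82% of Solent, so Niklas controls Solent.
Meridian holds 100% of Caldera, so Niklas controls Caldera.
Caldera and Meridian together hold 24% + 75% = 99% of Oakfield, so Niklas controls Oakfield.
Solent and Meridian and Oakfield together hold 50% + 20% + 19% = 89% of Basalt, so Niklas controls Basalt.
No other company's threshold is met.

Basalt Corp, Caldera Industries AS, Lumen KK, Meridian Mining BV, Oakfield Finance Kft, Solent SL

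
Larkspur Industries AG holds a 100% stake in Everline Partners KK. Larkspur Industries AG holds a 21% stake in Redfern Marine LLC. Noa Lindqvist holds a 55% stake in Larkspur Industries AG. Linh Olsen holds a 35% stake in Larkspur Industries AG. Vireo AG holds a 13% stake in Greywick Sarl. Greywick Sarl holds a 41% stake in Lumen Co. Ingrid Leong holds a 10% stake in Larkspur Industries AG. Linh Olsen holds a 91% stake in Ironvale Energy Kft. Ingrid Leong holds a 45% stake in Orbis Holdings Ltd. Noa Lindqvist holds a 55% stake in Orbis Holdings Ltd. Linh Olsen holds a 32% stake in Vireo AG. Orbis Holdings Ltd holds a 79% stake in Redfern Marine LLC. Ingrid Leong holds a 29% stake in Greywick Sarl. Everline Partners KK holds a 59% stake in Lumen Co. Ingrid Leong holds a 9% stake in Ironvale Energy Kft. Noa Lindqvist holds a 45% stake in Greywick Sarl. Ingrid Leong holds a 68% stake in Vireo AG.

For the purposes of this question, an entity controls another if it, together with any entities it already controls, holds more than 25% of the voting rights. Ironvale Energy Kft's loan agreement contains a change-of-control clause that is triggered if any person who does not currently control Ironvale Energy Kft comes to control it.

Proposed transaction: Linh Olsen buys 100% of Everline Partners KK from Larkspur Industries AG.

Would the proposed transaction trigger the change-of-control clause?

The purchase adds only to Linh's holdings (Larkspur's stake shrinks), so Linh is the only person who could newly come to control Ironvale.
Linh holds 91% of Ironvale, so Linh controls Ironvale.
So Linh already controls Ironvale before the transaction.
After the purchase, Linh holds 100% of Everline directly, and Larkspur's stake falls to 0%.
Linh controlled Ironvale already, so this is not a new person acquiring control; every other person's position is unchanged or reduced.
No new person acquires control, so the clause is not triggered.

No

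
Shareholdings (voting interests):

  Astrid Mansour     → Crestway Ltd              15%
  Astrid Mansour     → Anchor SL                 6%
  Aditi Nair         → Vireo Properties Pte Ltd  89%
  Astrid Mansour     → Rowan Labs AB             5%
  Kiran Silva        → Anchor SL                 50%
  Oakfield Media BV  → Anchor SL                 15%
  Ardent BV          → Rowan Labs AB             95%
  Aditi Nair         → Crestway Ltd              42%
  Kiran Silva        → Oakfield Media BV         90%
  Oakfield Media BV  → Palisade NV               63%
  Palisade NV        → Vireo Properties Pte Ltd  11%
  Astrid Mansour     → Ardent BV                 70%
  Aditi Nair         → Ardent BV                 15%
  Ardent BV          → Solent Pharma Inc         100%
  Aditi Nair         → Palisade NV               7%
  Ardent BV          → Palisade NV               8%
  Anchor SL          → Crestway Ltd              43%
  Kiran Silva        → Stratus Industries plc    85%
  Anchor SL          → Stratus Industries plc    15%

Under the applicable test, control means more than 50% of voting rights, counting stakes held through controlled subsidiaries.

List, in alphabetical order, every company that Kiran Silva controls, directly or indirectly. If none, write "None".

Anchor SL, Oakfield Media BV, Palisade NV, Stratus Industries plc

Kiran holds 90% of Oakfield, so Kiran controls Oakfield.
Kiran and Oakfield together hold 50% + 15% = 65% of Anchor, so Kiran controls Anchor.
Oakfield holds 63% of Palisade, so Kiran controls Palisade.
Anchor and Kiran together hold 15% + 85% = 100% of Stratus, so Kiran controls Stratus.
No other company's threshold is met.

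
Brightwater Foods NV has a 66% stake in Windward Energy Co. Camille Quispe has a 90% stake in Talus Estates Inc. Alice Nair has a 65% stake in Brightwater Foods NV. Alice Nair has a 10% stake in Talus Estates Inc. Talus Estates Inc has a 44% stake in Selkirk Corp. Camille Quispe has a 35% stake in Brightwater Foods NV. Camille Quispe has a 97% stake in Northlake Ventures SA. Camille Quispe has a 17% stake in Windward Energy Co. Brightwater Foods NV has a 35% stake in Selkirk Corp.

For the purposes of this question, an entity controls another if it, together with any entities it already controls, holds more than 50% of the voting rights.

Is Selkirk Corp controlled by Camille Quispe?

No

Camille holds 90% of Talus, so Camille controls Talus.
Camille holds 97% of Northlake, so Camille controls Northlake.
In Selkirk, Camille's side holds only 44%, not > 50%.
So Camille does not control Selkirk.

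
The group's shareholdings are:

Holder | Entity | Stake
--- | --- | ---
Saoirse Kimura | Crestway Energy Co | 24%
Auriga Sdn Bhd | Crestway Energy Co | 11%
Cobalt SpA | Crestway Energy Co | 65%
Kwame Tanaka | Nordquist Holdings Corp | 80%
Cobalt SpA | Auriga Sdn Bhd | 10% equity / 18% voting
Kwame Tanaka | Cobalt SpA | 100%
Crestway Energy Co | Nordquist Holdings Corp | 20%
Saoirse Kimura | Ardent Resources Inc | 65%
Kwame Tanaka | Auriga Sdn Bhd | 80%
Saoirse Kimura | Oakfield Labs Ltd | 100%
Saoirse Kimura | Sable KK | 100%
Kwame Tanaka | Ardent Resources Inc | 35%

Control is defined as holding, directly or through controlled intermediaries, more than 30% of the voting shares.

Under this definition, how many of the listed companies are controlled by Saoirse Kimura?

3

Saoirse holds 65% of Ardent, so Saoirse controls Ardent.
Saoirse holds 100% of Sable, so Saoirse controls Sable.
Saoirse holds 100% of Oakfield, so Saoirse controls Oakfield.
No other company's threshold is met.
Saoirse controls 3 companies.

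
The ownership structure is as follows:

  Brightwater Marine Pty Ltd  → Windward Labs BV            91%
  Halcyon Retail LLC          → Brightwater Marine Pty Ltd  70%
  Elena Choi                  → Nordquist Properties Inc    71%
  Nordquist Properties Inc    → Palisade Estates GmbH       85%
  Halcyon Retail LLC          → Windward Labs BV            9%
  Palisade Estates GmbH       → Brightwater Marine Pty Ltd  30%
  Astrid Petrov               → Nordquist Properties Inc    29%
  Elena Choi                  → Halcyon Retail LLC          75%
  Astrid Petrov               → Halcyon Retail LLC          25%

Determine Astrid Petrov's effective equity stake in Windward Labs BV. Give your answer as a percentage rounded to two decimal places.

24.90%

Astrid reaches Windward along 3 paths.
Via Nordquist → Palisade → Brightwater: 29% × 85% × 30% × 91% = 6.72945%.
Via Halcyon → Brightwater: 25% × 70% × 91% = 15.925%.
Via Halcyon: 25% × 9% = 2.25%.
Total: 6.72945% + 15.925% + 2.25% = 24.90445%.
Rounded: 24.90%.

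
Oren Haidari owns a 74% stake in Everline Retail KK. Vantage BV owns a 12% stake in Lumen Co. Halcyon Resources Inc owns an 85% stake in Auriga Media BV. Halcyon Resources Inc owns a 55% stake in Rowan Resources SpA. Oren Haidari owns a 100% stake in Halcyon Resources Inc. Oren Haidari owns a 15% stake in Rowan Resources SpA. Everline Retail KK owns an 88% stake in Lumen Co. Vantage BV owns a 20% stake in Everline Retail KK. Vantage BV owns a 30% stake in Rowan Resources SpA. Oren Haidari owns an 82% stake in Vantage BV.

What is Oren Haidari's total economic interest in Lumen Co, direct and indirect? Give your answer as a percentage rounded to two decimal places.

89.39%

Oren reaches Lumen along 3 paths.
Via Vantage: 82% × 12% = 9.84%.
Via Vantage → Everline: 82% × 20% × 88% = 14.432%.
Via Everline: 74% × 88% = 65.12%.
Total: 9.84% + 14.432% + 65.12% = 89.392%.
Rounded: 89.39%.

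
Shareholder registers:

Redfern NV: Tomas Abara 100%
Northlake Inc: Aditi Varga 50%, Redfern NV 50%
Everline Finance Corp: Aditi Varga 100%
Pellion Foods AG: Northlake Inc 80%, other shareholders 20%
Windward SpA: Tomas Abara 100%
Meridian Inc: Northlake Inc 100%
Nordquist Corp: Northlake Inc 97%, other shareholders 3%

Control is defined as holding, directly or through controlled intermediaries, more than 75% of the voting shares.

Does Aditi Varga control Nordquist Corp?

Aditi holds 100% of Everline, so Aditi controls Everline.
Neither Aditi nor any entity Aditi controls holds any voting interest in Nordquist.
So Aditi does not control Nordquist.

No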